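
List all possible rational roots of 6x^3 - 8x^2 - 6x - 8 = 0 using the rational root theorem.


Rational root theorem: possible roots are ±p/q where:
  p divides the constant term (-8): p ∈ {1, 2, 4, 8}
  q divides the leading coefficient (6): q ∈ {1, 2, 3, 6}

All possible rational roots: -8, -4, -8/3, -2, -4/3, -1, -2/3, -1/2, -1/3, -1/6, 1/6, 1/3, 1/2, 2/3, 1, 4/3, 2, 8/3, 4, 8

-8, -4, -8/3, -2, -4/3, -1, -2/3, -1/2, -1/3, -1/6, 1/6, 1/3, 1/2, 2/3, 1, 4/3, 2, 8/3, 4, 8


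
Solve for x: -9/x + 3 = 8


Subtract 3 from both sides: -9/x = 5
Multiply both sides by x: -9 = 5 * x
Divide by 5: x = -9/5

x = -9/5


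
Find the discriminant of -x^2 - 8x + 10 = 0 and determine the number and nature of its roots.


For ax^2 + bx + c = 0, discriminant D = b^2 - 4ac
Here a = -1, b = -8, c = 10
D = (-8)^2 - 4(-1)(10) = 64 + 40 = 104

D = 104 > 0 but not a perfect square
The equation has 2 distinct real irrational roots.

Discriminant = 104, 2 distinct real irrational roots


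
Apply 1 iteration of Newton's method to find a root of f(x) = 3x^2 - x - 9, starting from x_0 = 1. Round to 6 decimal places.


Newton's method: x_(n+1) = x_n - f(x_n)/f'(x_n)
f(x) = 3x^2 - x - 9
f'(x) = 6x - 1

Iteration 1:
  f(1.000000) = -7.000000
  f'(1.000000) = 5.000000
  x_1 = 1.000000 - (-7.000000)/(5.000000) = 2.400000

x_1 = 2.400000


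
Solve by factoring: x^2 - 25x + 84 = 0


We need two numbers that multiply to 84 and add to -25.
Those numbers are -21 and -4 (since (-21) * (-4) = 84 and (-21) + (-4) = -25).
So x^2 - 25x + 84 = (x - 21)(x - 4) = 0
Setting each factor to zero: x = 21 or x = 4

x = 4, x = 21


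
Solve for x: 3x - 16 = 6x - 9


Starting with: 3x - 16 = 6x - 9
Move all x terms to left: (3 - 6)x = -9 + 16
Simplify: -3x = 7
Divide both sides by -3: x = -7/3

x = -7/3


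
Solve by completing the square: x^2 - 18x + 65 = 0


Start: x^2 - 18x + 65 = 0
Move constant: x^2 - 18x = -65
Half of -18 is -9, squared is 81
Add 81 to both sides: x^2 - 18x + 81 = 16
(x - 9)^2 = 16
x - 9 = ±4
x = 9 + 4 = 13 or x = 9 - 4 = 5

x = 5, x = 13


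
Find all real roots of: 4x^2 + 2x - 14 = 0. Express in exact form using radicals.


Using the quadratic formula: x = (-b ± sqrt(b^2 - 4ac)) / (2a)
Here a = 4, b = 2, c = -14
Discriminant = b^2 - 4ac = 2^2 - 4(4)(-14) = 4 + 224 = 228
Since discriminant = 228 > 0, there are two real roots.
x = (-2 ± 2*sqrt(57)) / 8
Simplifying: x = (-1 ± sqrt(57)) / 4
Numerically: x ≈ 1.6375 or x ≈ -2.1375

x = (-1 + sqrt(57)) / 4 or x = (-1 - sqrt(57)) / 4


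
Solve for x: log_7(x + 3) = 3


Convert to exponential form: x + 3 = 7^3 = 343
x = 343 - 3 = 340
Check: log_7(340 + 3) = log_7(343) = log_7(343) = 3 ✓

x = 340


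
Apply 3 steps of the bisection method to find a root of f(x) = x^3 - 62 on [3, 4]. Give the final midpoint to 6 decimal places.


f(x) = x^3 - 62
f(3) = -35 < 0
f(4) = 2 > 0

Step 1: midpoint = (3.000000 + 4.000000)/2 = 3.500000
  f(3.500000) = -19.125000
  f(mid) < 0, so root is in [3.500000, 4.000000]

Step 2: midpoint = (3.500000 + 4.000000)/2 = 3.750000
  f(3.750000) = -9.265625
  f(mid) < 0, so root is in [3.750000, 4.000000]

Step 3: midpoint = (3.750000 + 4.000000)/2 = 3.875000
  f(3.875000) = -3.814453
  f(mid) < 0, so root is in [3.875000, 4.000000]

midpoint = 3.875000


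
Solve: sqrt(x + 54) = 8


Square both sides: x + 54 = 8^2 = 64
x = 64 - 54 = 10
x = 10
Check: sqrt(1*10 + 54) = sqrt(64) = 8 ✓

x = 10


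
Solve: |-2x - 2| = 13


An absolute value equation |expr| = 13 gives two cases:
Case 1: -2x - 2 = 13
  -2x = 15, so x = -15/2
Case 2: -2x - 2 = -13
  -2x = -11, so x = 11/2

x = -15/2, x = 11/2


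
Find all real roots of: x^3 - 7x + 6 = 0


Let p(x) = x^3 - 7x + 6. By the rational root theorem (leading coefficient 1), any rational root is an integer divisor of 6: try ±1, ±2, ... in turn.
Test x = 1: value = 0 ✓, so (x - 1) is a factor.
Synthetic division by (x - 1): bring down 1; 1(1) + 0 = 1; 1(1) - 7 = -6; (-6)(1) + 6 = 0 → quotient x^2 + x - 6, remainder 0.
Solve the quadratic x^2 + x - 6 = 0: discriminant = 1^2 - 4(1)(-6) = 1 + 24 = 25.
sqrt(25) = 5, so x = (-1 ± 5)/2: x = 2 or x = -3.

x = -3, x = 1, x = 2


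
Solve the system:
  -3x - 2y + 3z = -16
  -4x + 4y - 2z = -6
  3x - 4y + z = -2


Using Cramer's rule. Expand each determinant along the first row.
D  = (-3)*[4*1 - (-2)*(-4)] - (-2)*[(-4)*1 - (-2)*3] + 3*[(-4)*(-4) - 4*3]
  = (-3)*(-4) - (-2)*(2) + 3*(4) = 28
Dx = (-16)*[4*1 - (-2)*(-4)] - (-2)*[(-6)*1 - (-2)*(-2)] + 3*[(-6)*(-4) - 4*(-2)]
  = (-16)*(-4) - (-2)*(-10) + 3*(32) = 140
Dy = (-3)*[(-6)*1 - (-2)*(-2)] - (-16)*[(-4)*1 - (-2)*3] + 3*[(-4)*(-2) - (-6)*3]
  = (-3)*(-10) - (-16)*(2) + 3*(26) = 140
Dz = (-3)*[4*(-2) - (-6)*(-4)] - (-2)*[(-4)*(-2) - (-6)*3] + (-16)*[(-4)*(-4) - 4*3]
  = (-3)*(-32) - (-2)*(26) + (-16)*(4) = 84
x = Dx/D = 140/28 = 5, y = Dy/D = 140/28 = 5, z = Dz/D = 84/28 = 3
Check eq1: (-3)(5) + (-2)(5) + (3)(3) = -16 = -16 ✓
Check eq2: (-4)(5) + (4)(5) + (-2)(3) = -6 = -6 ✓
Check eq3: (3)(5) + (-4)(5) + (1)(3) = -2 = -2 ✓

x = 5, y = 5, z = 3


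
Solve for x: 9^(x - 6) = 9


Express both sides with the same base.
9 = 9^1
Since the bases match, equate exponents: x - 6 = 1
So x = 1 - (-6) = 7

x = 7


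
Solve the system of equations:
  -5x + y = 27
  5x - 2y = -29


Using Cramer's rule:
Determinant D = (-5)(-2) - (5)(1) = 10 - 5 = 5
Dx = (27)(-2) - (-29)(1) = -54 + 29 = -25
Dy = (-5)(-29) - (5)(27) = 145 - 135 = 10
x = Dx/D = -25/5 = -5
y = Dy/D = 10/5 = 2

x = -5, y = 2


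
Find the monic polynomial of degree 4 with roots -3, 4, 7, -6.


A monic polynomial with roots -3, 4, 7, -6 is:
p(x) = (x + 3)(x - 4)(x - 7)(x + 6)
After multiplying by (x + 3): x + 3
After multiplying by (x - 4): x^2 - x - 12
After multiplying by (x - 7): x^3 - 8x^2 - 5x + 84
After multiplying by (x + 6): x^4 - 2x^3 - 53x^2 + 54x + 504

x^4 - 2x^3 - 53x^2 + 54x + 504


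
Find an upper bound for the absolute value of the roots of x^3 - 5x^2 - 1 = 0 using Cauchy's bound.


Cauchy's bound: all roots r satisfy |r| <= 1 + max(|a_i/a_n|) for i = 0,...,n-1
where a_n is the leading coefficient.

Coefficients: [1, -5, 0, -1]
Leading coefficient a_n = 1
Ratios |a_i/a_n|: 5, 0, 1
Maximum ratio: 5
Cauchy's bound: |r| <= 1 + 5 = 6

Upper bound = 6


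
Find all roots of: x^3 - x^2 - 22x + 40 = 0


Let p(x) = x^3 - x^2 - 22x + 40. By the rational root theorem (leading coefficient 1), any rational root is an integer divisor of 40: try ±1, ±2, ... in turn.
Test x = 1: value = 18 ≠ 0.
Test x = -1: value = 60 ≠ 0.
Test x = 2: value = 0 ✓, so (x - 2) is a factor.
Synthetic division by (x - 2): bring down 1; 1(2) - 1 = 1; 1(2) - 22 = -20; (-20)(2) + 40 = 0 → quotient x^2 + x - 20, remainder 0.
Solve the quadratic x^2 + x - 20 = 0: discriminant = 1^2 - 4(1)(-20) = 1 + 80 = 81.
sqrt(81) = 9, so x = (-1 ± 9)/2: x = 4 or x = -5.
Collecting all roots found:

x = -5, x = 2, x = 4


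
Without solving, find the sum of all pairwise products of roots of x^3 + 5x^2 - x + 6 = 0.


By Vieta's formulas for x^3 + bx^2 + cx + d = 0:
  r1 + r2 + r3 = -b/a = -5
  r1*r2 + r1*r3 + r2*r3 = c/a = -1
  r1*r2*r3 = -d/a = -6


Sum of pairwise products = -1


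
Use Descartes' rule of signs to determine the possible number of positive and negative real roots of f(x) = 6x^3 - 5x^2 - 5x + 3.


Descartes' rule of signs:

For positive roots, count sign changes in f(x) = 6x^3 - 5x^2 - 5x + 3:
Signs of coefficients: +, -, -, +
Number of sign changes: 2
Possible positive real roots: 2, 0

For negative roots, examine f(-x) = -6x^3 - 5x^2 + 5x + 3:
Signs of coefficients: -, -, +, +
Number of sign changes: 1
Possible negative real roots: 1

Positive roots: 2 or 0; Negative roots: 1


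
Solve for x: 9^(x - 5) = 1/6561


Express both sides with the same base.
1/6561 = 9^(-4)
Since the bases match, equate exponents: x - 5 = -4
So x = -4 - (-5) = 1

x = 1


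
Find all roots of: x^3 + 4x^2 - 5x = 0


The constant term is 0, so x = 0 is a root. Factor out x:
  x^2 + 4x - 5 = 0
Solve the quadratic x^2 + 4x - 5 = 0: discriminant = 4^2 - 4(1)(-5) = 16 + 20 = 36.
sqrt(36) = 6, so x = (-4 ± 6)/2: x = 1 or x = -5.
Collecting all roots found:

x = -5, x = 0, x = 1


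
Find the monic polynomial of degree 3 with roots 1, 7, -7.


A monic polynomial with roots 1, 7, -7 is:
p(x) = (x - 1)(x - 7)(x + 7)
After multiplying by (x - 1): x - 1
After multiplying by (x - 7): x^2 - 8x + 7
After multiplying by (x + 7): x^3 - x^2 - 49x + 49

x^3 - x^2 - 49x + 49


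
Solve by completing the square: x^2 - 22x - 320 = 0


Start: x^2 - 22x - 320 = 0
Move constant: x^2 - 22x = 320
Half of -22 is -11, squared is 121
Add 121 to both sides: x^2 - 22x + 121 = 441
(x - 11)^2 = 441
x - 11 = ±21
x = 11 + 21 = 32 or x = 11 - 21 = -10

x = -10, x = 32


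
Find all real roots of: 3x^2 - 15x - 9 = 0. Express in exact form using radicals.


Using the quadratic formula: x = (-b ± sqrt(b^2 - 4ac)) / (2a)
Here a = 3, b = -15, c = -9
Discriminant = b^2 - 4ac = (-15)^2 - 4(3)(-9) = 225 + 108 = 333
Since discriminant = 333 > 0, there are two real roots.
x = (15 ± 3*sqrt(37)) / 6
Simplifying: x = (5 ± sqrt(37)) / 2
Numerically: x ≈ 5.5414 or x ≈ -0.5414

x = (5 + sqrt(37)) / 2 or x = (5 - sqrt(37)) / 2


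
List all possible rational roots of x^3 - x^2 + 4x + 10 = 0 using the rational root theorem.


Rational root theorem: possible roots are ±p/q where:
  p divides the constant term (10): p ∈ {1, 2, 5, 10}
  q divides the leading coefficient (1): q ∈ {1}

All possible rational roots: -10, -5, -2, -1, 1, 2, 5, 10

-10, -5, -2, -1, 1, 2, 5, 10


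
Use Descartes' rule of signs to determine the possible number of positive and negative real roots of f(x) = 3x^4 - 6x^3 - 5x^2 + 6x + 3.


Descartes' rule of signs:

For positive roots, count sign changes in f(x) = 3x^4 - 6x^3 - 5x^2 + 6x + 3:
Signs of coefficients: +, -, -, +, +
Number of sign changes: 2
Possible positive real roots: 2, 0

For negative roots, examine f(-x) = 3x^4 + 6x^3 - 5x^2 - 6x + 3:
Signs of coefficients: +, +, -, -, +
Number of sign changes: 2
Possible negative real roots: 2, 0

Positive roots: 2 or 0; Negative roots: 2 or 0


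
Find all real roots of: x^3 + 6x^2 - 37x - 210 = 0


Let p(x) = x^3 + 6x^2 - 37x - 210. By the rational root theorem (leading coefficient 1), any rational root is an integer divisor of 210: try ±1, ±2, ... in turn.
Test x = 1: value = -240 ≠ 0.
Test x = -1: value = -168 ≠ 0.
Test x = 2: value = -252 ≠ 0.
Test x = -2: value = -120 ≠ 0.
Test x = 3: value = -240 ≠ 0.
Test x = -3: value = -72 ≠ 0.
Test x = 5: value = -120 ≠ 0.
Test x = -5: value = 0 ✓, so (x + 5) is a factor.
Synthetic division by (x + 5): bring down 1; 1(-5) + 6 = 1; 1(-5) - 37 = -42; (-42)(-5) - 210 = 0 → quotient x^2 + x - 42, remainder 0.
Solve the quadratic x^2 + x - 42 = 0: discriminant = 1^2 - 4(1)(-42) = 1 + 168 = 169.
sqrt(169) = 13, so x = (-1 ± 13)/2: x = 6 or x = -7.

x = -7, x = -5, x = 6


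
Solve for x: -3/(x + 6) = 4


Multiply both sides by (x + 6): -3 = 4(x + 6)
Distribute: -3 = 4x + 24
4x = -3 - 24 = -27
x = -27/4

x = -27/4


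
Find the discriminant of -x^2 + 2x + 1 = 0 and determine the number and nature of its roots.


For ax^2 + bx + c = 0, discriminant D = b^2 - 4ac
Here a = -1, b = 2, c = 1
D = (2)^2 - 4(-1)(1) = 4 + 4 = 8

D = 8 > 0 but not a perfect square
The equation has 2 distinct real irrational roots.

Discriminant = 8, 2 distinct real irrational roots


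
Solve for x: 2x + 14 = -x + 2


Starting with: 2x + 14 = -x + 2
Move all x terms to left: (2 + 1)x = 2 - 14
Simplify: 3x = -12
Divide both sides by 3: x = -4

x = -4


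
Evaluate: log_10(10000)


We need the exponent such that 10^? = 10000
10^4 = 10000
Therefore log_10(10000) = 4

4


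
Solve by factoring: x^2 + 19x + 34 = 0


We need two numbers that multiply to 34 and add to 19.
Those numbers are 17 and 2 (since 17 * 2 = 34 and 17 + 2 = 19).
So x^2 + 19x + 34 = (x + 17)(x + 2) = 0
Setting each factor to zero: x = -17 or x = -2

x = -17, x = -2


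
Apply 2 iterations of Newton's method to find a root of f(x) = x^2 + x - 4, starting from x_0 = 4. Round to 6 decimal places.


Newton's method: x_(n+1) = x_n - f(x_n)/f'(x_n)
f(x) = x^2 + x - 4
f'(x) = 2x + 1

Iteration 1:
  f(4.000000) = 16.000000
  f'(4.000000) = 9.000000
  x_1 = 4.000000 - (16.000000)/(9.000000) = 2.222222

Iteration 2:
  f(2.222222) = 3.160494
  f'(2.222222) = 5.444444
  x_2 = 2.222222 - (3.160494)/(5.444444) = 1.641723

x_2 = 1.641723


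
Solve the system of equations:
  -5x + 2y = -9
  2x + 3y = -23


Using Cramer's rule:
Determinant D = (-5)(3) - (2)(2) = -15 - 4 = -19
Dx = (-9)(3) - (-23)(2) = -27 + 46 = 19
Dy = (-5)(-23) - (2)(-9) = 115 + 18 = 133
x = Dx/D = 19/-19 = -1
y = Dy/D = 133/-19 = -7

x = -1, y = -7


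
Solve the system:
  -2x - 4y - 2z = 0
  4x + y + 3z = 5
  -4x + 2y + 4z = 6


Using Cramer's rule. Expand each determinant along the first row.
D  = (-2)*[1*4 - 3*2] - (-4)*[4*4 - 3*(-4)] + (-2)*[4*2 - 1*(-4)]
  = (-2)*(-2) - (-4)*(28) + (-2)*(12) = 92
Dx = 0*[1*4 - 3*2] - (-4)*[5*4 - 3*6] + (-2)*[5*2 - 1*6]
  = 0*(-2) - (-4)*(2) + (-2)*(4) = 0
Dy = (-2)*[5*4 - 3*6] - 0*[4*4 - 3*(-4)] + (-2)*[4*6 - 5*(-4)]
  = (-2)*(2) - 0*(28) + (-2)*(44) = -92
Dz = (-2)*[1*6 - 5*2] - (-4)*[4*6 - 5*(-4)] + 0*[4*2 - 1*(-4)]
  = (-2)*(-4) - (-4)*(44) + 0*(12) = 184
x = Dx/D = 0/92 = 0, y = Dy/D = -92/92 = -1, z = Dz/D = 184/92 = 2
Check eq1: (-2)(0) + (-4)(-1) + (-2)(2) = 0 = 0 ✓
Check eq2: (4)(0) + (1)(-1) + (3)(2) = 5 = 5 ✓
Check eq3: (-4)(0) + (2)(-1) + (4)(2) = 6 = 6 ✓

x = 0, y = -1, z = 2


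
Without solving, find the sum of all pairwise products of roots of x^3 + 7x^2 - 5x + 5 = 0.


By Vieta's formulas for x^3 + bx^2 + cx + d = 0:
  r1 + r2 + r3 = -b/a = -7
  r1*r2 + r1*r3 + r2*r3 = c/a = -5
  r1*r2*r3 = -d/a = -5


Sum of pairwise products = -5


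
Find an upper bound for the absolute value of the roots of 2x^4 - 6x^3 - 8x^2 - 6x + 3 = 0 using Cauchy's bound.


Cauchy's bound: all roots r satisfy |r| <= 1 + max(|a_i/a_n|) for i = 0,...,n-1
where a_n is the leading coefficient.

Coefficients: [2, -6, -8, -6, 3]
Leading coefficient a_n = 2
Ratios |a_i/a_n|: 3, 4, 3, 3/2
Maximum ratio: 4
Cauchy's bound: |r| <= 1 + 4 = 5

Upper bound = 5


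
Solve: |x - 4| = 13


An absolute value equation |expr| = 13 gives two cases:
Case 1: x - 4 = 13
  x = 17, so x = 17
Case 2: x - 4 = -13
  x = -9, so x = -9

x = -9, x = 17


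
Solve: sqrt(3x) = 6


Square both sides: 3x = 6^2 = 36
3x = 36 - 0 = 36
x = 12
Check: sqrt(3*12 + 0) = sqrt(36) = 6 ✓

x = 12


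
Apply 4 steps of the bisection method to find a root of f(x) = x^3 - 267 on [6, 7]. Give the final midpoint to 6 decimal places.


f(x) = x^3 - 267
f(6) = -51 < 0
f(7) = 76 > 0

Step 1: midpoint = (6.000000 + 7.000000)/2 = 6.500000
  f(6.500000) = 7.625000
  f(mid) > 0, so root is in [6.000000, 6.500000]

Step 2: midpoint = (6.000000 + 6.500000)/2 = 6.250000
  f(6.250000) = -22.859375
  f(mid) < 0, so root is in [6.250000, 6.500000]

Step 3: midpoint = (6.250000 + 6.500000)/2 = 6.375000
  f(6.375000) = -7.916016
  f(mid) < 0, so root is in [6.375000, 6.500000]

Step 4: midpoint = (6.375000 + 6.500000)/2 = 6.437500
  f(6.437500) = -0.220947
  f(mid) < 0, so root is in [6.437500, 6.500000]

midpoint = 6.437500


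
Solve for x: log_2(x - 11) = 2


Convert to exponential form: x - 11 = 2^2 = 4
x = 4 + 11 = 15
Check: log_2(15 - 11) = log_2(4) = log_2(4) = 2 ✓

x = 15


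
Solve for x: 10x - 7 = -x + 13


Starting with: 10x - 7 = -x + 13
Move all x terms to left: (10 + 1)x = 13 + 7
Simplify: 11x = 20
Divide both sides by 11: x = 20/11

x = 20/11


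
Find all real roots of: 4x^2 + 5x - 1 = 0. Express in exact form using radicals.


Using the quadratic formula: x = (-b ± sqrt(b^2 - 4ac)) / (2a)
Here a = 4, b = 5, c = -1
Discriminant = b^2 - 4ac = 5^2 - 4(4)(-1) = 25 + 16 = 41
Since discriminant = 41 > 0, there are two real roots.
x = (-5 ± sqrt(41)) / 8
Numerically: x ≈ 0.1754 or x ≈ -1.4254

x = (-5 + sqrt(41)) / 8 or x = (-5 - sqrt(41)) / 8


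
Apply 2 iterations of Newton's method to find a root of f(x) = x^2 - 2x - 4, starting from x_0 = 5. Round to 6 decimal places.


Newton's method: x_(n+1) = x_n - f(x_n)/f'(x_n)
f(x) = x^2 - 2x - 4
f'(x) = 2x - 2

Iteration 1:
  f(5.000000) = 11.000000
  f'(5.000000) = 8.000000
  x_1 = 5.000000 - (11.000000)/(8.000000) = 3.625000

Iteration 2:
  f(3.625000) = 1.890625
  f'(3.625000) = 5.250000
  x_2 = 3.625000 - (1.890625)/(5.250000) = 3.264881

x_2 = 3.264881


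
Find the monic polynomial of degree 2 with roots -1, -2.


A monic polynomial with roots -1, -2 is:
p(x) = (x + 1)(x + 2)
After multiplying by (x + 1): x + 1
After multiplying by (x + 2): x^2 + 3x + 2

x^2 + 3x + 2


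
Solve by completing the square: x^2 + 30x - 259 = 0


Start: x^2 + 30x - 259 = 0
Move constant: x^2 + 30x = 259
Half of 30 is 15, squared is 225
Add 225 to both sides: x^2 + 30x + 225 = 484
(x + 15)^2 = 484
x + 15 = ±22
x = -15 + 22 = 7 or x = -15 - 22 = -37

x = -37, x = 7


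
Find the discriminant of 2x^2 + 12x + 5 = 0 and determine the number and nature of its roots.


For ax^2 + bx + c = 0, discriminant D = b^2 - 4ac
Here a = 2, b = 12, c = 5
D = (12)^2 - 4(2)(5) = 144 - 40 = 104

D = 104 > 0 but not a perfect square
The equation has 2 distinct real irrational roots.

Discriminant = 104, 2 distinct real irrational roots


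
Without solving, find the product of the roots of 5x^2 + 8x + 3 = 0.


By Vieta's formulas for ax^2 + bx + c = 0:
  Sum of roots = -b/a
  Product of roots = c/a

Here a = 5, b = 8, c = 3
Sum = -(8)/5 = -8/5
Product = 3/5 = 3/5

Product = 3/5


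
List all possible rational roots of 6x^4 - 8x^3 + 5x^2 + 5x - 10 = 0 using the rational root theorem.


Rational root theorem: possible roots are ±p/q where:
  p divides the constant term (-10): p ∈ {1, 2, 5, 10}
  q divides the leading coefficient (6): q ∈ {1, 2, 3, 6}

All possible rational roots: -10, -5, -10/3, -5/2, -2, -5/3, -1, -5/6, -2/3, -1/2, -1/3, -1/6, 1/6, 1/3, 1/2, 2/3, 5/6, 1, 5/3, 2, 5/2, 10/3, 5, 10

-10, -5, -10/3, -5/2, -2, -5/3, -1, -5/6, -2/3, -1/2, -1/3, -1/6, 1/6, 1/3, 1/2, 2/3, 5/6, 1, 5/3, 2, 5/2, 10/3, 5, 10


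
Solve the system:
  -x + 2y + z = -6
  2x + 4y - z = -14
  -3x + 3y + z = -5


Using Cramer's rule. Expand each determinant along the first row.
D  = (-1)*[4*1 - (-1)*3] - 2*[2*1 - (-1)*(-3)] + 1*[2*3 - 4*(-3)]
  = (-1)*(7) - 2*(-1) + 1*(18) = 13
Dx = (-6)*[4*1 - (-1)*3] - 2*[(-14)*1 - (-1)*(-5)] + 1*[(-14)*3 - 4*(-5)]
  = (-6)*(7) - 2*(-19) + 1*(-22) = -26
Dy = (-1)*[(-14)*1 - (-1)*(-5)] - (-6)*[2*1 - (-1)*(-3)] + 1*[2*(-5) - (-14)*(-3)]
  = (-1)*(-19) - (-6)*(-1) + 1*(-52) = -39
Dz = (-1)*[4*(-5) - (-14)*3] - 2*[2*(-5) - (-14)*(-3)] + (-6)*[2*3 - 4*(-3)]
  = (-1)*(22) - 2*(-52) + (-6)*(18) = -26
x = Dx/D = -26/13 = -2, y = Dy/D = -39/13 = -3, z = Dz/D = -26/13 = -2
Check eq1: (-1)(-2) + (2)(-3) + (1)(-2) = -6 = -6 ✓
Check eq2: (2)(-2) + (4)(-3) + (-1)(-2) = -14 = -14 ✓
Check eq3: (-3)(-2) + (3)(-3) + (1)(-2) = -5 = -5 ✓

x = -2, y = -3, z = -2


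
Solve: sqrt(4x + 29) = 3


Square both sides: 4x + 29 = 3^2 = 9
4x = 9 - 29 = -20
x = -5
Check: sqrt(4*(-5) + 29) = sqrt(9) = 3 ✓

x = -5


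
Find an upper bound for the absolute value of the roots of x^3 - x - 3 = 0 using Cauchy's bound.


Cauchy's bound: all roots r satisfy |r| <= 1 + max(|a_i/a_n|) for i = 0,...,n-1
where a_n is the leading coefficient.

Coefficients: [1, 0, -1, -3]
Leading coefficient a_n = 1
Ratios |a_i/a_n|: 0, 1, 3
Maximum ratio: 3
Cauchy's bound: |r| <= 1 + 3 = 4

Upper bound = 4


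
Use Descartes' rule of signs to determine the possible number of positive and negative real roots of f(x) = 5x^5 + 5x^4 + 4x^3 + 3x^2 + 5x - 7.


Descartes' rule of signs:

For positive roots, count sign changes in f(x) = 5x^5 + 5x^4 + 4x^3 + 3x^2 + 5x - 7:
Signs of coefficients: +, +, +, +, +, -
Number of sign changes: 1
Possible positive real roots: 1

For negative roots, examine f(-x) = -5x^5 + 5x^4 - 4x^3 + 3x^2 - 5x - 7:
Signs of coefficients: -, +, -, +, -, -
Number of sign changes: 4
Possible negative real roots: 4, 2, 0

Positive roots: 1; Negative roots: 4 or 2 or 0


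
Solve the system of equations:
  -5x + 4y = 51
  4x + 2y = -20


Using Cramer's rule:
Determinant D = (-5)(2) - (4)(4) = -10 - 16 = -26
Dx = (51)(2) - (-20)(4) = 102 + 80 = 182
Dy = (-5)(-20) - (4)(51) = 100 - 204 = -104
x = Dx/D = 182/-26 = -7
y = Dy/D = -104/-26 = 4

x = -7, y = 4


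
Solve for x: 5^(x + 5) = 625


Express both sides with the same base.
625 = 5^4
Since the bases match, equate exponents: x + 5 = 4
So x = 4 - (5) = -1

x = -1


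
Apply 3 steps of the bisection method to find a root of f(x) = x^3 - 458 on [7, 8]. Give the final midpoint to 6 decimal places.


f(x) = x^3 - 458
f(7) = -115 < 0
f(8) = 54 > 0

Step 1: midpoint = (7.000000 + 8.000000)/2 = 7.500000
  f(7.500000) = -36.125000
  f(mid) < 0, so root is in [7.500000, 8.000000]

Step 2: midpoint = (7.500000 + 8.000000)/2 = 7.750000
  f(7.750000) = 7.484375
  f(mid) > 0, so root is in [7.500000, 7.750000]

Step 3: midpoint = (7.500000 + 7.750000)/2 = 7.625000
  f(7.625000) = -14.677734
  f(mid) < 0, so root is in [7.625000, 7.750000]

midpoint = 7.625000


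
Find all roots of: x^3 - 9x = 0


The constant term is 0, so x = 0 is a root. Factor out x:
  x^2 - 9 = 0
Solve the quadratic x^2 - 9 = 0: discriminant = 0^2 - 4(1)(-9) = 0 + 36 = 36.
sqrt(36) = 6, so x = (0 ± 6)/2: x = 3 or x = -3.
Collecting all roots found:

x = -3, x = 0, x = 3


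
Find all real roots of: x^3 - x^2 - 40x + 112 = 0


Let p(x) = x^3 - x^2 - 40x + 112. By the rational root theorem (leading coefficient 1), any rational root is an integer divisor of 112: try ±1, ±2, ... in turn.
Test x = 1: value = 72 ≠ 0.
Test x = -1: value = 150 ≠ 0.
Test x = 2: value = 36 ≠ 0.
Test x = -2: value = 180 ≠ 0.
Test x = 4: value = 0 ✓, so (x - 4) is a factor.
Synthetic division by (x - 4): bring down 1; 1(4) - 1 = 3; 3(4) - 40 = -28; (-28)(4) + 112 = 0 → quotient x^2 + 3x - 28, remainder 0.
Solve the quadratic x^2 + 3x - 28 = 0: discriminant = 3^2 - 4(1)(-28) = 9 + 112 = 121.
sqrt(121) = 11, so x = (-3 ± 11)/2: x = 4 or x = -7.

x = -7, x = 4 (multiplicity 2)


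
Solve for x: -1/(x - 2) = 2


Multiply both sides by (x - 2): -1 = 2(x - 2)
Distribute: -1 = 2x - 4
2x = -1 + 4 = 3
x = 3/2

x = 3/2


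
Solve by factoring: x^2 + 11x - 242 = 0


We need two numbers that multiply to -242 and add to 11.
Those numbers are -11 and 22 (since (-11) * 22 = -242 and (-11) + 22 = 11).
So x^2 + 11x - 242 = (x - 11)(x + 22) = 0
Setting each factor to zero: x = 11 or x = -22

x = -22, x = 11


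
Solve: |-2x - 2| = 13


An absolute value equation |expr| = 13 gives two cases:
Case 1: -2x - 2 = 13
  -2x = 15, so x = -15/2
Case 2: -2x - 2 = -13
  -2x = -11, so x = 11/2

x = -15/2, x = 11/2


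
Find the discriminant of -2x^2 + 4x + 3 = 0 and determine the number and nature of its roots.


For ax^2 + bx + c = 0, discriminant D = b^2 - 4ac
Here a = -2, b = 4, c = 3
D = (4)^2 - 4(-2)(3) = 16 + 24 = 40

D = 40 > 0 but not a perfect square
The equation has 2 distinct real irrational roots.

Discriminant = 40, 2 distinct real irrational roots


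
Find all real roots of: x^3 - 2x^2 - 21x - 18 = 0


Let p(x) = x^3 - 2x^2 - 21x - 18. By the rational root theorem (leading coefficient 1), any rational root is an integer divisor of 18: try ±1, ±2, ... in turn.
Test x = 1: value = -40 ≠ 0.
Test x = -1: value = 0 ✓, so (x + 1) is a factor.
Synthetic division by (x + 1): bring down 1; 1(-1) - 2 = -3; (-3)(-1) - 21 = -18; (-18)(-1) - 18 = 0 → quotient x^2 - 3x - 18, remainder 0.
Solve the quadratic x^2 - 3x - 18 = 0: discriminant = (-3)^2 - 4(1)(-18) = 9 + 72 = 81.
sqrt(81) = 9, so x = (3 ± 9)/2: x = 6 or x = -3.

x = -3, x = -1, x = 6


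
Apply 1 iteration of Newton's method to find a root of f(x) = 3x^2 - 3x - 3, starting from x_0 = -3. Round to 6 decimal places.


Newton's method: x_(n+1) = x_n - f(x_n)/f'(x_n)
f(x) = 3x^2 - 3x - 3
f'(x) = 6x - 3

Iteration 1:
  f(-3.000000) = 33.000000
  f'(-3.000000) = -21.000000
  x_1 = -3.000000 - (33.000000)/(-21.000000) = -1.428571

x_1 = -1.428571


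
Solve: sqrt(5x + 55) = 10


Square both sides: 5x + 55 = 10^2 = 100
5x = 100 - 55 = 45
x = 9
Check: sqrt(5*9 + 55) = sqrt(100) = 10 ✓

x = 9


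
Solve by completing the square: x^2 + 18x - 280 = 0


Start: x^2 + 18x - 280 = 0
Move constant: x^2 + 18x = 280
Half of 18 is 9, squared is 81
Add 81 to both sides: x^2 + 18x + 81 = 361
(x + 9)^2 = 361
x + 9 = ±19
x = -9 + 19 = 10 or x = -9 - 19 = -28

x = -28, x = 10


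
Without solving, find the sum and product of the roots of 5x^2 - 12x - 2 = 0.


By Vieta's formulas for ax^2 + bx + c = 0:
  Sum of roots = -b/a
  Product of roots = c/a

Here a = 5, b = -12, c = -2
Sum = -(-12)/5 = 12/5
Product = -2/5 = -2/5

Sum = 12/5, Product = -2/5


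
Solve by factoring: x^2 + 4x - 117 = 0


We need two numbers that multiply to -117 and add to 4.
Those numbers are -9 and 13 (since (-9) * 13 = -117 and (-9) + 13 = 4).
So x^2 + 4x - 117 = (x - 9)(x + 13) = 0
Setting each factor to zero: x = 9 or x = -13

x = -13, x = 9


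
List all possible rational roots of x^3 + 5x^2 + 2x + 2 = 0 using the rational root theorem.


Rational root theorem: possible roots are ±p/q where:
  p divides the constant term (2): p ∈ {1, 2}
  q divides the leading coefficient (1): q ∈ {1}

All possible rational roots: -2, -1, 1, 2

-2, -1, 1, 2


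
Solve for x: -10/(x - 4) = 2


Multiply both sides by (x - 4): -10 = 2(x - 4)
Distribute: -10 = 2x - 8
2x = -10 + 8 = -2
x = -1

x = -1


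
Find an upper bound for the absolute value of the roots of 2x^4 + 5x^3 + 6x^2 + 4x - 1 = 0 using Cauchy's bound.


Cauchy's bound: all roots r satisfy |r| <= 1 + max(|a_i/a_n|) for i = 0,...,n-1
where a_n is the leading coefficient.

Coefficients: [2, 5, 6, 4, -1]
Leading coefficient a_n = 2
Ratios |a_i/a_n|: 5/2, 3, 2, 1/2
Maximum ratio: 3
Cauchy's bound: |r| <= 1 + 3 = 4

Upper bound = 4


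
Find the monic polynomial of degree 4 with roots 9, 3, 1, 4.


A monic polynomial with roots 9, 3, 1, 4 is:
p(x) = (x - 9)(x - 3)(x - 1)(x - 4)
After multiplying by (x - 9): x - 9
After multiplying by (x - 3): x^2 - 12x + 27
After multiplying by (x - 1): x^3 - 13x^2 + 39x - 27
After multiplying by (x - 4): x^4 - 17x^3 + 91x^2 - 183x + 108

x^4 - 17x^3 + 91x^2 - 183x + 108


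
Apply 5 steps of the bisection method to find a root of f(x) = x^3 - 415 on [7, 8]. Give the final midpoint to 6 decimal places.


f(x) = x^3 - 415
f(7) = -72 < 0
f(8) = 97 > 0

Step 1: midpoint = (7.000000 + 8.000000)/2 = 7.500000
  f(7.500000) = 6.875000
  f(mid) > 0, so root is in [7.000000, 7.500000]

Step 2: midpoint = (7.000000 + 7.500000)/2 = 7.250000
  f(7.250000) = -33.921875
  f(mid) < 0, so root is in [7.250000, 7.500000]

Step 3: midpoint = (7.250000 + 7.500000)/2 = 7.375000
  f(7.375000) = -13.869141
  f(mid) < 0, so root is in [7.375000, 7.500000]

Step 4: midpoint = (7.375000 + 7.500000)/2 = 7.437500
  f(7.437500) = -3.584229
  f(mid) < 0, so root is in [7.437500, 7.500000]

Step 5: midpoint = (7.437500 + 7.500000)/2 = 7.468750
  f(7.468750) = 1.623505
  f(mid) > 0, so root is in [7.437500, 7.468750]

midpoint = 7.468750


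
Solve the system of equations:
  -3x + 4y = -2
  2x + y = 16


Using Cramer's rule:
Determinant D = (-3)(1) - (2)(4) = -3 - 8 = -11
Dx = (-2)(1) - (16)(4) = -2 - 64 = -66
Dy = (-3)(16) - (2)(-2) = -48 + 4 = -44
x = Dx/D = -66/-11 = 6
y = Dy/D = -44/-11 = 4

x = 6, y = 4


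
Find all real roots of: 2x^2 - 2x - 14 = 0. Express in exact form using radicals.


Using the quadratic formula: x = (-b ± sqrt(b^2 - 4ac)) / (2a)
Here a = 2, b = -2, c = -14
Discriminant = b^2 - 4ac = (-2)^2 - 4(2)(-14) = 4 + 112 = 116
Since discriminant = 116 > 0, there are two real roots.
x = (2 ± 2*sqrt(29)) / 4
Simplifying: x = (1 ± sqrt(29)) / 2
Numerically: x ≈ 3.1926 or x ≈ -2.1926

x = (1 + sqrt(29)) / 2 or x = (1 - sqrt(29)) / 2


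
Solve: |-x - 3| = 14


An absolute value equation |expr| = 14 gives two cases:
Case 1: -x - 3 = 14
  -x = 17, so x = -17
Case 2: -x - 3 = -14
  -x = -11, so x = 11

x = -17, x = 11


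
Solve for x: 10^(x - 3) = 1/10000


Express both sides with the same base.
1/10000 = 10^(-4)
Since the bases match, equate exponents: x - 3 = -4
So x = -4 - (-3) = -1

x = -1


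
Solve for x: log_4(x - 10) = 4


Convert to exponential form: x - 10 = 4^4 = 256
x = 256 + 10 = 266
Check: log_4(266 - 10) = log_4(256) = log_4(256) = 4 ✓

x = 266


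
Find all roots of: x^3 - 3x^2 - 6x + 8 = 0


Let p(x) = x^3 - 3x^2 - 6x + 8. By the rational root theorem (leading coefficient 1), any rational root is an integer divisor of 8: try ±1, ±2, ... in turn.
Test x = 1: value = 0 ✓, so (x - 1) is a factor.
Synthetic division by (x - 1): bring down 1; 1(1) - 3 = -2; (-2)(1) - 6 = -8; (-8)(1) + 8 = 0 → quotient x^2 - 2x - 8, remainder 0.
Solve the quadratic x^2 - 2x - 8 = 0: discriminant = (-2)^2 - 4(1)(-8) = 4 + 32 = 36.
sqrt(36) = 6, so x = (2 ± 6)/2: x = 4 or x = -2.
Collecting all roots found:

x = -2, x = 1, x = 4


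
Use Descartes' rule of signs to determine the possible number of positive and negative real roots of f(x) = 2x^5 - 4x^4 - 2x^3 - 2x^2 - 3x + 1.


Descartes' rule of signs:

For positive roots, count sign changes in f(x) = 2x^5 - 4x^4 - 2x^3 - 2x^2 - 3x + 1:
Signs of coefficients: +, -, -, -, -, +
Number of sign changes: 2
Possible positive real roots: 2, 0

For negative roots, examine f(-x) = -2x^5 - 4x^4 + 2x^3 - 2x^2 + 3x + 1:
Signs of coefficients: -, -, +, -, +, +
Number of sign changes: 3
Possible negative real roots: 3, 1

Positive roots: 2 or 0; Negative roots: 3 or 1


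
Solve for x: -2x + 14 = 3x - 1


Starting with: -2x + 14 = 3x - 1
Move all x terms to left: (-2 - 3)x = -1 - 14
Simplify: -5x = -15
Divide both sides by -5: x = 3

x = 3


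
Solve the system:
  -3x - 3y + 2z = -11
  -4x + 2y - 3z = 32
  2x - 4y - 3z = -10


Using Cramer's rule. Expand each determinant along the first row.
D  = (-3)*[2*(-3) - (-3)*(-4)] - (-3)*[(-4)*(-3) - (-3)*2] + 2*[(-4)*(-4) - 2*2]
  = (-3)*(-18) - (-3)*(18) + 2*(12) = 132
Dx = (-11)*[2*(-3) - (-3)*(-4)] - (-3)*[32*(-3) - (-3)*(-10)] + 2*[32*(-4) - 2*(-10)]
  = (-11)*(-18) - (-3)*(-126) + 2*(-108) = -396
Dy = (-3)*[32*(-3) - (-3)*(-10)] - (-11)*[(-4)*(-3) - (-3)*2] + 2*[(-4)*(-10) - 32*2]
  = (-3)*(-126) - (-11)*(18) + 2*(-24) = 528
Dz = (-3)*[2*(-10) - 32*(-4)] - (-3)*[(-4)*(-10) - 32*2] + (-11)*[(-4)*(-4) - 2*2]
  = (-3)*(108) - (-3)*(-24) + (-11)*(12) = -528
x = Dx/D = -396/132 = -3, y = Dy/D = 528/132 = 4, z = Dz/D = -528/132 = -4
Check eq1: (-3)(-3) + (-3)(4) + (2)(-4) = -11 = -11 ✓
Check eq2: (-4)(-3) + (2)(4) + (-3)(-4) = 32 = 32 ✓
Check eq3: (2)(-3) + (-4)(4) + (-3)(-4) = -10 = -10 ✓

x = -3, y = 4, z = -4


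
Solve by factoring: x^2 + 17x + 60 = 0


We need two numbers that multiply to 60 and add to 17.
Those numbers are 12 and 5 (since 12 * 5 = 60 and 12 + 5 = 17).
So x^2 + 17x + 60 = (x + 12)(x + 5) = 0
Setting each factor to zero: x = -12 or x = -5

x = -12, x = -5


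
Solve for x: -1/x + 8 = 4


Subtract 8 from both sides: -1/x = -4
Multiply both sides by x: -1 = -4 * x
Divide by -4: x = 1/4

x = 1/4


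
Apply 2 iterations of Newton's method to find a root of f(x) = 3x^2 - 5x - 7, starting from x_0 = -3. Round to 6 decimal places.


Newton's method: x_(n+1) = x_n - f(x_n)/f'(x_n)
f(x) = 3x^2 - 5x - 7
f'(x) = 6x - 5

Iteration 1:
  f(-3.000000) = 35.000000
  f'(-3.000000) = -23.000000
  x_1 = -3.000000 - (35.000000)/(-23.000000) = -1.478261

Iteration 2:
  f(-1.478261) = 6.947070
  f'(-1.478261) = -13.869565
  x_2 = -1.478261 - (6.947070)/(-13.869565) = -0.977375

x_2 = -0.977375


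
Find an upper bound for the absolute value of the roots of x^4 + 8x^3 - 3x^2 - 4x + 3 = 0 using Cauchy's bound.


Cauchy's bound: all roots r satisfy |r| <= 1 + max(|a_i/a_n|) for i = 0,...,n-1
where a_n is the leading coefficient.

Coefficients: [1, 8, -3, -4, 3]
Leading coefficient a_n = 1
Ratios |a_i/a_n|: 8, 3, 4, 3
Maximum ratio: 8
Cauchy's bound: |r| <= 1 + 8 = 9

Upper bound = 9


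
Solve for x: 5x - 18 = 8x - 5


Starting with: 5x - 18 = 8x - 5
Move all x terms to left: (5 - 8)x = -5 + 18
Simplify: -3x = 13
Divide both sides by -3: x = -13/3

x = -13/3


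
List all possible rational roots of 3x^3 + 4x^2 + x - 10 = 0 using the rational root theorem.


Rational root theorem: possible roots are ±p/q where:
  p divides the constant term (-10): p ∈ {1, 2, 5, 10}
  q divides the leading coefficient (3): q ∈ {1, 3}

All possible rational roots: -10, -5, -10/3, -2, -5/3, -1, -2/3, -1/3, 1/3, 2/3, 1, 5/3, 2, 10/3, 5, 10

-10, -5, -10/3, -2, -5/3, -1, -2/3, -1/3, 1/3, 2/3, 1, 5/3, 2, 10/3, 5, 10


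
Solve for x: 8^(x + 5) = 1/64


Express both sides with the same base.
1/64 = 8^(-2)
Since the bases match, equate exponents: x + 5 = -2
So x = -2 - (5) = -7

x = -7


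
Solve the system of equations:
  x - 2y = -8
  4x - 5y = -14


Using Cramer's rule:
Determinant D = (1)(-5) - (4)(-2) = -5 + 8 = 3
Dx = (-8)(-5) - (-14)(-2) = 40 - 28 = 12
Dy = (1)(-14) - (4)(-8) = -14 + 32 = 18
x = Dx/D = 12/3 = 4
y = Dy/D = 18/3 = 6

x = 4, y = 6


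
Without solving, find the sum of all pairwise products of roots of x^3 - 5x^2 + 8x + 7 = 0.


By Vieta's formulas for x^3 + bx^2 + cx + d = 0:
  r1 + r2 + r3 = -b/a = 5
  r1*r2 + r1*r3 + r2*r3 = c/a = 8
  r1*r2*r3 = -d/a = -7


Sum of pairwise products = 8


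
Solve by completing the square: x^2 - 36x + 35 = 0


Start: x^2 - 36x + 35 = 0
Move constant: x^2 - 36x = -35
Half of -36 is -18, squared is 324
Add 324 to both sides: x^2 - 36x + 324 = 289
(x - 18)^2 = 289
x - 18 = ±17
x = 18 + 17 = 35 or x = 18 - 17 = 1

x = 1, x = 35


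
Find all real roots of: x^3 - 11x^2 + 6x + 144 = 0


Let p(x) = x^3 - 11x^2 + 6x + 144. By the rational root theorem (leading coefficient 1), any rational root is an integer divisor of 144: try ±1, ±2, ... in turn.
Test x = 1: value = 140 ≠ 0.
Test x = -1: value = 126 ≠ 0.
Test x = 2: value = 120 ≠ 0.
Test x = -2: value = 80 ≠ 0.
Test x = 3: value = 90 ≠ 0.
Test x = -3: value = 0 ✓, so (x + 3) is a factor.
Synthetic division by (x + 3): bring down 1; 1(-3) - 11 = -14; (-14)(-3) + 6 = 48; 48(-3) + 144 = 0 → quotient x^2 - 14x + 48, remainder 0.
Solve the quadratic x^2 - 14x + 48 = 0: discriminant = (-14)^2 - 4(1)(48) = 196 - 192 = 4.
sqrt(4) = 2, so x = (14 ± 2)/2: x = 8 or x = 6.

x = -3, x = 6, x = 8


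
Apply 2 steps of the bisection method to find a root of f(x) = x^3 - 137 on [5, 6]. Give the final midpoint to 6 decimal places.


f(x) = x^3 - 137
f(5) = -12 < 0
f(6) = 79 > 0

Step 1: midpoint = (5.000000 + 6.000000)/2 = 5.500000
  f(5.500000) = 29.375000
  f(mid) > 0, so root is in [5.000000, 5.500000]

Step 2: midpoint = (5.000000 + 5.500000)/2 = 5.250000
  f(5.250000) = 7.703125
  f(mid) > 0, so root is in [5.000000, 5.250000]

midpoint = 5.250000


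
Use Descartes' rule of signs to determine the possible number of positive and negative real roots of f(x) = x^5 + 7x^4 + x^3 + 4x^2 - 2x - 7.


Descartes' rule of signs:

For positive roots, count sign changes in f(x) = x^5 + 7x^4 + x^3 + 4x^2 - 2x - 7:
Signs of coefficients: +, +, +, +, -, -
Number of sign changes: 1
Possible positive real roots: 1

For negative roots, examine f(-x) = -x^5 + 7x^4 - x^3 + 4x^2 + 2x - 7:
Signs of coefficients: -, +, -, +, +, -
Number of sign changes: 4
Possible negative real roots: 4, 2, 0

Positive roots: 1; Negative roots: 4 or 2 or 0


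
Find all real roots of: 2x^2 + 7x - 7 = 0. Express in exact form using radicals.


Using the quadratic formula: x = (-b ± sqrt(b^2 - 4ac)) / (2a)
Here a = 2, b = 7, c = -7
Discriminant = b^2 - 4ac = 7^2 - 4(2)(-7) = 49 + 56 = 105
Since discriminant = 105 > 0, there are two real roots.
x = (-7 ± sqrt(105)) / 4
Numerically: x ≈ 0.8117 or x ≈ -4.3117

x = (-7 + sqrt(105)) / 4 or x = (-7 - sqrt(105)) / 4


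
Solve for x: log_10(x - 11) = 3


Convert to exponential form: x - 11 = 10^3 = 1000
x = 1000 + 11 = 1011
Check: log_10(1011 - 11) = log_10(1000) = log_10(1000) = 3 ✓

x = 1011


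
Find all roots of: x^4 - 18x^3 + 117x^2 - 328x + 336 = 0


Let p(x) = x^4 - 18x^3 + 117x^2 - 328x + 336. By the rational root theorem (leading coefficient 1), any rational root is an integer divisor of 336: try ±1, ±2, ... in turn.
Test x = 1: value = 108 ≠ 0.
Test x = -1: value = 800 ≠ 0.
Test x = 2: value = 20 ≠ 0.
Test x = -2: value = 1620 ≠ 0.
Test x = 3: value = 0 ✓, so (x - 3) is a factor.
Synthetic division by (x - 3): bring down 1; 1(3) - 18 = -15; (-15)(3) + 117 = 72; 72(3) - 328 = -112; (-112)(3) + 336 = 0 → quotient x^3 - 15x^2 + 72x - 112, remainder 0.
Continue with the quotient x^3 - 15x^2 + 72x - 112 (candidates must divide 112).
Test x = 4: value = 0 ✓, so (x - 4) is a factor.
Synthetic division by (x - 4): bring down 1; 1(4) - 15 = -11; (-11)(4) + 72 = 28; 28(4) - 112 = 0 → quotient x^2 - 11x + 28, remainder 0.
Solve the quadratic x^2 - 11x + 28 = 0: discriminant = (-11)^2 - 4(1)(28) = 121 - 112 = 9.
sqrt(9) = 3, so x = (11 ± 3)/2: x = 7 or x = 4.
Collecting all roots found:

x = 3, x = 4 (multiplicity 2), x = 7


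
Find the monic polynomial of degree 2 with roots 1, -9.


A monic polynomial with roots 1, -9 is:
p(x) = (x - 1)(x + 9)
After multiplying by (x - 1): x - 1
After multiplying by (x + 9): x^2 + 8x - 9

x^2 + 8x - 9


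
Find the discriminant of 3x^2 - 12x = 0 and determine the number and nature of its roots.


For ax^2 + bx + c = 0, discriminant D = b^2 - 4ac
Here a = 3, b = -12, c = 0
D = (-12)^2 - 4(3)(0) = 144 - 0 = 144

D = 144 > 0 and is a perfect square (sqrt = 12)
The equation has 2 distinct real rational roots.

Discriminant = 144, 2 distinct real rational roots


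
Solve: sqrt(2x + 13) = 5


Square both sides: 2x + 13 = 5^2 = 25
2x = 25 - 13 = 12
x = 6
Check: sqrt(2*6 + 13) = sqrt(25) = 5 ✓

x = 6


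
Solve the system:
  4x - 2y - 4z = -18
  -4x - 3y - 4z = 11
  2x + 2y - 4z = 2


Using Cramer's rule. Expand each determinant along the first row.
D  = 4*[(-3)*(-4) - (-4)*2] - (-2)*[(-4)*(-4) - (-4)*2] + (-4)*[(-4)*2 - (-3)*2]
  = 4*(20) - (-2)*(24) + (-4)*(-2) = 136
Dx = (-18)*[(-3)*(-4) - (-4)*2] - (-2)*[11*(-4) - (-4)*2] + (-4)*[11*2 - (-3)*2]
  = (-18)*(20) - (-2)*(-36) + (-4)*(28) = -544
Dy = 4*[11*(-4) - (-4)*2] - (-18)*[(-4)*(-4) - (-4)*2] + (-4)*[(-4)*2 - 11*2]
  = 4*(-36) - (-18)*(24) + (-4)*(-30) = 408
Dz = 4*[(-3)*2 - 11*2] - (-2)*[(-4)*2 - 11*2] + (-18)*[(-4)*2 - (-3)*2]
  = 4*(-28) - (-2)*(-30) + (-18)*(-2) = -136
x = Dx/D = -544/136 = -4, y = Dy/D = 408/136 = 3, z = Dz/D = -136/136 = -1
Check eq1: (4)(-4) + (-2)(3) + (-4)(-1) = -18 = -18 ✓
Check eq2: (-4)(-4) + (-3)(3) + (-4)(-1) = 11 = 11 ✓
Check eq3: (2)(-4) + (2)(3) + (-4)(-1) = 2 = 2 ✓

x = -4, y = 3, z = -1


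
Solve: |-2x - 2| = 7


An absolute value equation |expr| = 7 gives two cases:
Case 1: -2x - 2 = 7
  -2x = 9, so x = -9/2
Case 2: -2x - 2 = -7
  -2x = -5, so x = 5/2

x = -9/2, x = 5/2


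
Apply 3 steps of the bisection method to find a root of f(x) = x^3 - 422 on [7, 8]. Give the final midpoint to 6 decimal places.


f(x) = x^3 - 422
f(7) = -79 < 0
f(8) = 90 > 0

Step 1: midpoint = (7.000000 + 8.000000)/2 = 7.500000
  f(7.500000) = -0.125000
  f(mid) < 0, so root is in [7.500000, 8.000000]

Step 2: midpoint = (7.500000 + 8.000000)/2 = 7.750000
  f(7.750000) = 43.484375
  f(mid) > 0, so root is in [7.500000, 7.750000]

Step 3: midpoint = (7.500000 + 7.750000)/2 = 7.625000
  f(7.625000) = 21.322266
  f(mid) > 0, so root is in [7.500000, 7.625000]

midpoint = 7.625000


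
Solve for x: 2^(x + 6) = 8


Express both sides with the same base.
8 = 2^3
Since the bases match, equate exponents: x + 6 = 3
So x = 3 - (6) = -3

x = -3


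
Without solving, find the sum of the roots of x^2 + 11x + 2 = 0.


By Vieta's formulas for ax^2 + bx + c = 0:
  Sum of roots = -b/a
  Product of roots = c/a

Here a = 1, b = 11, c = 2
Sum = -(11)/1 = -11
Product = 2/1 = 2

Sum = -11
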